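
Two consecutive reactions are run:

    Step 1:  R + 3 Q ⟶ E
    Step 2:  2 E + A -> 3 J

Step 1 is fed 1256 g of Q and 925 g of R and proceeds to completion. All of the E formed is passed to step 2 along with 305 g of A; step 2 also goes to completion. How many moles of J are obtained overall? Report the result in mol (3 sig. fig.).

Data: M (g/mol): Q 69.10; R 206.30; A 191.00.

4.79 mol

Step 1:
n(Q) = 1256 / 69.10 = 18.18 mol
n(R) = 925.0 / 206.30 = 4.484 mol
n/ν for Q = 18.18/3 = 6.060
n/ν for R = 4.484/1 = 4.484
Smallest n/ν is R → limiting reagent.
n(E) produced = (1/1) × 4.484 = 4.484 mol
Step 2:
n(E) available = 4.484 mol
n(A) = 305.0 / 191.00 = 1.597 mol
n/ν for E = 4.484/2 = 2.242
n/ν for A = 1.597/1 = 1.597
Smallest n/ν is A → limiting reagent.
n(J) = (3/1) × 1.597 = 4.791 mol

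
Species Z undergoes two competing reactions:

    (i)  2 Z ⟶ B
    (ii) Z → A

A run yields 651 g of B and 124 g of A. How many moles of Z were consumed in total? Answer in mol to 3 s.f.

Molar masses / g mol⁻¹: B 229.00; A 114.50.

6.77 mol

n(B) = 651 / 229.00 = 2.843 mol
n(A) = 124 / 114.50 = 1.083 mol
n(Z) via (i) = (2/1)×2.843 = 5.686 mol
n(Z) via (ii) = (1/1)×1.083 = 1.083 mol
total n(Z) = 5.686 + 1.083 = 6.769 mol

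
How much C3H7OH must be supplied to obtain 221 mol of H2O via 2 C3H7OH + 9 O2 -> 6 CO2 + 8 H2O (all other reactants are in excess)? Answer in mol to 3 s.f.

55.3 mol

n(H2O) = 221.0 mol
n(C3H7OH) = (2/8) × 221.0 = 55.25 mol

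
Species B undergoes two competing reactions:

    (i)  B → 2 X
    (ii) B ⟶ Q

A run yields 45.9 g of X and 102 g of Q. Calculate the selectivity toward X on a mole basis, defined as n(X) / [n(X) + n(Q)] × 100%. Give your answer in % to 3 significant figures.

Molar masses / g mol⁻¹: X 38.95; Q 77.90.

47.4 %

n(X) = 45.9 / 38.95 = 1.178 mol
n(Q) = 102 / 77.90 = 1.309 mol
selectivity = 1.178/(1.178+1.309) × 100 = 47.37 %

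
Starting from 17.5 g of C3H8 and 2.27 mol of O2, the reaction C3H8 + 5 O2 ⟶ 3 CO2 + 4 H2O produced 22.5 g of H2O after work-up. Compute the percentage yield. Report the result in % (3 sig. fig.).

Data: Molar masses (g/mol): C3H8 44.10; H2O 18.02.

n(C3H8) = 17.50 / 44.10 = 0.3968 mol
n(O2) = 2.270 mol
n/ν for C3H8 = 0.3968/1 = 0.3968
n/ν for O2 = 2.270/5 = 0.4540
Smallest n/ν is C3H8 → limiting reagent.
theoretical n(H2O) = (4/1) × 0.3968 = 1.587 mol → 28.60 g
% yield = 22.5 / 28.60 × 100 = 78.67 %

78.7 %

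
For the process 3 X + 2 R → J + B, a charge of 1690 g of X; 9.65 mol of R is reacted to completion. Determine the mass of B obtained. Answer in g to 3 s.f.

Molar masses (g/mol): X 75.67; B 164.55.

794 g

n(X) = 1690 / 75.67 = 22.33 mol
n(R) = 9.650 mol
n/ν for X = 22.33/3 = 7.443
n/ν for R = 9.650/2 = 4.825
Smallest n/ν is R → limiting reagent.
n(B) = (1/2) × 9.650 = 4.825 mol
mass = 4.825 × 164.55 = 794.0 g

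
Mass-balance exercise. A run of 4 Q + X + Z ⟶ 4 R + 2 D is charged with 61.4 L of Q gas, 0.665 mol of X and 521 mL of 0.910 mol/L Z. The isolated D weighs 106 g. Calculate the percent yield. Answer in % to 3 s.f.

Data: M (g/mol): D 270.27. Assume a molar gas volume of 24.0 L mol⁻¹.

n(Q) = 61.40 / 24.0 = 2.558 mol
n(X) = 0.6650 mol
n(Z) = 0.910 × 521.0/1000 = 0.4741 mol
n/ν → Q: 0.6395, X: 0.6650, Z: 0.4741; Z is limiting.
theoretical n(D) = (2/1) × 0.4741 = 0.9482 mol → 256.3 g
% yield = 106 / 256.3 × 100 = 41.36 %

41.4 %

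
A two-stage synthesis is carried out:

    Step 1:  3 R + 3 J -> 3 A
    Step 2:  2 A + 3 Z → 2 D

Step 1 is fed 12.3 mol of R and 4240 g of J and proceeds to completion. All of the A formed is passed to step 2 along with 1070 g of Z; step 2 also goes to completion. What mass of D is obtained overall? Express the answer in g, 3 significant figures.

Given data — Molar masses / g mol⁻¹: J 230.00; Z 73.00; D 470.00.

Step 1:
n(R) = 12.30 mol
n(J) = 4240 / 230.00 = 18.43 mol
n/ν for R = 12.30/3 = 4.100
n/ν for J = 18.43/3 = 6.143
Smallest n/ν is R → limiting reagent.
n(A) produced = (3/3) × 12.30 = 12.30 mol
Step 2:
n(A) available = 12.30 mol
n(Z) = 1070 / 73.00 = 14.66 mol
n/ν for A = 12.30/2 = 6.150
n/ν for Z = 14.66/3 = 4.887
Smallest n/ν is Z → limiting reagent.
n(D) = (2/3) × 14.66 = 9.773 mol
mass = 9.773 × 470.00 = 4593 g

4590 g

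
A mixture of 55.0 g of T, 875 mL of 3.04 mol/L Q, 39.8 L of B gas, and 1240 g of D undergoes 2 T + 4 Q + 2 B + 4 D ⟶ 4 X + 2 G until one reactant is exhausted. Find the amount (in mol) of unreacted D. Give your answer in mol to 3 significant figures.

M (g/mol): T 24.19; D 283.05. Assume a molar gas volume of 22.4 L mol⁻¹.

n(T) = 55.00 / 24.19 = 2.274 mol
n(Q) = 3.04 × 875.0/1000 = 2.660 mol
n(B) = 39.80 / 22.4 = 1.777 mol
n(D) = 1240 / 283.05 = 4.381 mol
n/ν → T: 1.137, Q: 0.6650, B: 0.8885, D: 1.095; Q is limiting.
D consumed = (4/4) × 2.660 = 2.660 mol
D remaining = 4.381 − 2.660 = 1.721 mol

1.72 mol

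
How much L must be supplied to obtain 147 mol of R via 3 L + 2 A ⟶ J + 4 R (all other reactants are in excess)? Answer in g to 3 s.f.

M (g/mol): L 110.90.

n(R) = 147.0 mol
n(L) = (3/4) × 147.0 = 110.3 mol
mass = 110.3 × 110.90 = 12230 g

12200 g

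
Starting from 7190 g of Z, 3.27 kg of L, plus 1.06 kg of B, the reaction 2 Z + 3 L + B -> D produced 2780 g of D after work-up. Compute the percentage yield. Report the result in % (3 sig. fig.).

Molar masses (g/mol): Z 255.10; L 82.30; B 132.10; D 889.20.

n(Z) = 7190 / 255.10 = 28.19 mol
n(L) = 3.270×1000 / 82.30 = 39.73 mol
n(B) = 1.060×1000 / 132.10 = 8.024 mol
n/ν for Z = 28.19/2 = 14.10
n/ν for L = 39.73/3 = 13.24
n/ν for B = 8.024/1 = 8.024
Smallest n/ν is B → limiting reagent.
theoretical n(D) = (1/1) × 8.024 = 8.024 mol → 7135 g
% yield = 2780 / 7135 × 100 = 38.96 %

39.0 %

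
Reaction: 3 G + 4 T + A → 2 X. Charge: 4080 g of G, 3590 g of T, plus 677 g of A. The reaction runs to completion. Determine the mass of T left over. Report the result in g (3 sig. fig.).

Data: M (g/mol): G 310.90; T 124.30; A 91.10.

n(G) = 4080 / 310.90 = 13.12 mol
n(T) = 3590 / 124.30 = 28.88 mol
n(A) = 677.0 / 91.10 = 7.431 mol
n/ν for G = 13.12/3 = 4.373
n/ν for T = 28.88/4 = 7.220
n/ν for A = 7.431/1 = 7.431
Smallest n/ν is G → limiting reagent.
T consumed = (4/3) × 13.12 = 17.49 mol
T remaining = 28.88 − 17.49 = 11.39 mol
mass = 11.39 × 124.30 = 1416 g

1420 g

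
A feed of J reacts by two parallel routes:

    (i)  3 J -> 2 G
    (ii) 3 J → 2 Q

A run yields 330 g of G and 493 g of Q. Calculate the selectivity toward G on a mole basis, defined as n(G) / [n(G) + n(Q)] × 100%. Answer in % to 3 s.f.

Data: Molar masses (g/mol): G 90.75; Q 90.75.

40.1 %

n(G) = 330 / 90.75 = 3.636 mol
n(Q) = 493 / 90.75 = 5.433 mol
selectivity = 3.636/(3.636+5.433) × 100 = 40.09 %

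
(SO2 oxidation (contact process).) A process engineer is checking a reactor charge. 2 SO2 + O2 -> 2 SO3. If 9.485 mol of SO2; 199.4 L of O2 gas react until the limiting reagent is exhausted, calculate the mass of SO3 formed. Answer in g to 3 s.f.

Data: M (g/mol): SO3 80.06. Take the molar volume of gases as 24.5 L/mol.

n(SO2) = 9.485 mol
n(O2) = 199.4 / 24.5 = 8.139 mol
n/ν for SO2 = 9.485/2 = 4.743
n/ν for O2 = 8.139/1 = 8.139
Smallest n/ν is SO2 → limiting reagent.
n(SO3) = (2/2) × 9.485 = 9.485 mol
mass = 9.485 × 80.06 = 759.4 g

759 g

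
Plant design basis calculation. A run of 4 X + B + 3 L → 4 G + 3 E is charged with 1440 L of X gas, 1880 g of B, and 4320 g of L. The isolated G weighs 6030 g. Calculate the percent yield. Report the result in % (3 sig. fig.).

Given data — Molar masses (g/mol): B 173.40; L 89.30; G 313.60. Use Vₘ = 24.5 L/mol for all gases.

44.3 %

n(X) = 1440 / 24.5 = 58.78 mol
n(B) = 1880 / 173.40 = 10.84 mol
n(L) = 4320 / 89.30 = 48.38 mol
n/ν for X = 58.78/4 = 14.70
n/ν for B = 10.84/1 = 10.84
n/ν for L = 48.38/3 = 16.13
Smallest n/ν is B → limiting reagent.
theoretical n(G) = (4/1) × 10.84 = 43.36 mol → 13600 g
% yield = 6030 / 13600 × 100 = 44.34 %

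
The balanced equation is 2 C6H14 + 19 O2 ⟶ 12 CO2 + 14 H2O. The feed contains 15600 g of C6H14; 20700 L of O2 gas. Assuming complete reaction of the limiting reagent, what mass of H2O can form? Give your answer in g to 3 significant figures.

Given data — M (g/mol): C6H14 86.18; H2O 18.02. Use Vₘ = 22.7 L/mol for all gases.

n(C6H14) = 15600 / 86.18 = 181.0 mol
n(O2) = 20700 / 22.7 = 911.9 mol
n/ν for C6H14 = 181.0/2 = 90.50
n/ν for O2 = 911.9/19 = 47.99
Smallest n/ν is O2 → limiting reagent.
n(H2O) = (14/19) × 911.9 = 671.9 mol
mass = 671.9 × 18.02 = 12110 g

12100 g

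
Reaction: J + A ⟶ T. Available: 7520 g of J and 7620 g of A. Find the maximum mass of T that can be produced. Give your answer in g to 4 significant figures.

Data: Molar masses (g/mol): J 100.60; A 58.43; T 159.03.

11890 g

n(J) = 7520 / 100.60 = 74.75 mol
n(A) = 7620 / 58.43 = 130.4 mol
n/ν → J: 74.75, A: 130.4; J is limiting.
n(T) = (1/1) × 74.75 = 74.75 mol
mass = 74.75 × 159.03 = 11890 g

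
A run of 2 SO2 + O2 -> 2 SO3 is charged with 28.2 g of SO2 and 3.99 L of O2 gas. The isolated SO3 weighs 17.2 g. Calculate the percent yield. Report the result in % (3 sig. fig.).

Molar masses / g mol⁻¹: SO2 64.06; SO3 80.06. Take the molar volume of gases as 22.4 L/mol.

60.3 %

n(SO2) = 28.20 / 64.06 = 0.4402 mol
n(O2) = 3.990 / 22.4 = 0.1781 mol
n/ν for SO2 = 0.4402/2 = 0.2201
n/ν for O2 = 0.1781/1 = 0.1781
Smallest n/ν is O2 → limiting reagent.
theoretical n(SO3) = (2/1) × 0.1781 = 0.3562 mol → 28.52 g
% yield = 17.2 / 28.52 × 100 = 60.31 %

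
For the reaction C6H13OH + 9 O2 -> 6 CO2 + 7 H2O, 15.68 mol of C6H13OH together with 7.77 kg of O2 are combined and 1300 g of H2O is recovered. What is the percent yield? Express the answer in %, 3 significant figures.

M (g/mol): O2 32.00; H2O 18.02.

65.7 %

n(C6H13OH) = 15.68 mol
n(O2) = 7.770×1000 / 32.00 = 242.8 mol
n/ν for C6H13OH = 15.68/1 = 15.68
n/ν for O2 = 242.8/9 = 26.98
Smallest n/ν is C6H13OH → limiting reagent.
theoretical n(H2O) = (7/1) × 15.68 = 109.8 mol → 1979 g
% yield = 1300 / 1979 × 100 = 65.69 %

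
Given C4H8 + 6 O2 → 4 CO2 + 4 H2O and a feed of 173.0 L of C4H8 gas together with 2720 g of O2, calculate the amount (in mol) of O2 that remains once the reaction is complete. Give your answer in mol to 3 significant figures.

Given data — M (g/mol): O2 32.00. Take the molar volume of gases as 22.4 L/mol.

n(C4H8) = 173.0 / 22.4 = 7.723 mol
n(O2) = 2720 / 32.00 = 85.00 mol
n/ν → C4H8: 7.723, O2: 14.17; C4H8 is limiting.
O2 consumed = (6/1) × 7.723 = 46.34 mol
O2 remaining = 85.00 − 46.34 = 38.66 mol

38.7 mol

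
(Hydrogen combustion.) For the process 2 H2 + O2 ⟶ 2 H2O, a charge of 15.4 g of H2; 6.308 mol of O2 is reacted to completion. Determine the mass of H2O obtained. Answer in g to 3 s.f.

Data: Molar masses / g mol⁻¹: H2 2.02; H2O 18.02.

n(H2) = 15.40 / 2.02 = 7.624 mol
n(O2) = 6.308 mol
n/ν → H2: 3.812, O2: 6.308; H2 is limiting.
n(H2O) = (2/2) × 7.624 = 7.624 mol
mass = 7.624 × 18.02 = 137.4 g

137 g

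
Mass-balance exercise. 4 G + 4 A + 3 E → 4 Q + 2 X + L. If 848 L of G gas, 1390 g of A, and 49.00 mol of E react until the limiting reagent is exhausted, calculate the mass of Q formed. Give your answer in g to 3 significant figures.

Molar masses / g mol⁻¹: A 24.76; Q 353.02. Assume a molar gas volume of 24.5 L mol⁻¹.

12200 g

n(G) = 848.0 / 24.5 = 34.61 mol
n(A) = 1390 / 24.76 = 56.14 mol
n(E) = 49.00 mol
n/ν → G: 8.653, A: 14.04, E: 16.33; G is limiting.
n(Q) = (4/4) × 34.61 = 34.61 mol
mass = 34.61 × 353.02 = 12220 g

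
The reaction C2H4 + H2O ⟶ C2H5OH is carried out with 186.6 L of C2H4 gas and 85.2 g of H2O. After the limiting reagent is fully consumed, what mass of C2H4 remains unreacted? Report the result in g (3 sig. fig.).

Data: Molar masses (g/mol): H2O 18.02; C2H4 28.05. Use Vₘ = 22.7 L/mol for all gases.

98.0 g

n(C2H4) = 186.6 / 22.7 = 8.220 mol
n(H2O) = 85.20 / 18.02 = 4.728 mol
n/ν → C2H4: 8.220, H2O: 4.728; H2O is limiting.
C2H4 consumed = (1/1) × 4.728 = 4.728 mol
C2H4 remaining = 8.220 − 4.728 = 3.492 mol
mass = 3.492 × 28.05 = 97.95 g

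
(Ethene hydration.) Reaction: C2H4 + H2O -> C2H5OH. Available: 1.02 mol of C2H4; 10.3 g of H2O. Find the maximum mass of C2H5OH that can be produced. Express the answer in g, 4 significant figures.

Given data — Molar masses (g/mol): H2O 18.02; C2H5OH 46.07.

26.33 g

n(C2H4) = 1.020 mol
n(H2O) = 10.30 / 18.02 = 0.5716 mol
n/ν for C2H4 = 1.020/1 = 1.020
n/ν for H2O = 0.5716/1 = 0.5716
Smallest n/ν is H2O → limiting reagent.
n(C2H5OH) = (1/1) × 0.5716 = 0.5716 mol
mass = 0.5716 × 46.07 = 26.33 g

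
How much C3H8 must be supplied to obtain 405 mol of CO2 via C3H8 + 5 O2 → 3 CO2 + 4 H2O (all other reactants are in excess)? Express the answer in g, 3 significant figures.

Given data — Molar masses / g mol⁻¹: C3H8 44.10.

n(CO2) = 405.0 mol
n(C3H8) = (1/3) × 405.0 = 135.0 mol
mass = 135.0 × 44.10 = 5954 g

5950 g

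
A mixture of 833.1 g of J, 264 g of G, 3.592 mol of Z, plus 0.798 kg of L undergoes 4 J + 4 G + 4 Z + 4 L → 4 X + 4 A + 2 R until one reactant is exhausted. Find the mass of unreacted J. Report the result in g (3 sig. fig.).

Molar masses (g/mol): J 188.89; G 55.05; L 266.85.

268 g

n(J) = 833.1 / 188.89 = 4.411 mol
n(G) = 264.0 / 55.05 = 4.796 mol
n(Z) = 3.592 mol
n(L) = 0.7980×1000 / 266.85 = 2.990 mol
n/ν → J: 1.103, G: 1.199, Z: 0.8980, L: 0.7475; L is limiting.
J consumed = (4/4) × 2.990 = 2.990 mol
J remaining = 4.411 − 2.990 = 1.421 mol
mass = 1.421 × 188.89 = 268.4 g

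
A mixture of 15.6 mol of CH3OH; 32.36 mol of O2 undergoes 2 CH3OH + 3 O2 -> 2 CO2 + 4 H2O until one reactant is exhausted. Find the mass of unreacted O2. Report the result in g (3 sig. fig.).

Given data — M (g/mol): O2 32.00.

n(CH3OH) = 15.60 mol
n(O2) = 32.36 mol
n/ν for CH3OH = 15.60/2 = 7.800
n/ν for O2 = 32.36/3 = 10.79
Smallest n/ν is CH3OH → limiting reagent.
O2 consumed = (3/2) × 15.60 = 23.40 mol
O2 remaining = 32.36 − 23.40 = 8.960 mol
mass = 8.960 × 32.00 = 286.7 g

287 g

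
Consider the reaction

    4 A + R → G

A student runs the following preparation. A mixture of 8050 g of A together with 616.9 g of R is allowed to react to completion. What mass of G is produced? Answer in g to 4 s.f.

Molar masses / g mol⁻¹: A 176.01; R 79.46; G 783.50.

6083 g

n(A) = 8050 / 176.01 = 45.74 mol
n(R) = 616.9 / 79.46 = 7.764 mol
n/ν for A = 45.74/4 = 11.44
n/ν for R = 7.764/1 = 7.764
Smallest n/ν is R → limiting reagent.
n(G) = (1/1) × 7.764 = 7.764 mol
mass = 7.764 × 783.50 = 6083 g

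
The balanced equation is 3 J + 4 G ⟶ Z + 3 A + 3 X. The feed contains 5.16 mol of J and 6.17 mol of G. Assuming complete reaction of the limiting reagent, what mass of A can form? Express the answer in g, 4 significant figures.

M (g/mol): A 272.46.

1261 g

n(J) = 5.160 mol
n(G) = 6.170 mol
n/ν for J = 5.160/3 = 1.720
n/ν for G = 6.170/4 = 1.543
Smallest n/ν is G → limiting reagent.
n(A) = (3/4) × 6.170 = 4.628 mol
mass = 4.628 × 272.46 = 1261 g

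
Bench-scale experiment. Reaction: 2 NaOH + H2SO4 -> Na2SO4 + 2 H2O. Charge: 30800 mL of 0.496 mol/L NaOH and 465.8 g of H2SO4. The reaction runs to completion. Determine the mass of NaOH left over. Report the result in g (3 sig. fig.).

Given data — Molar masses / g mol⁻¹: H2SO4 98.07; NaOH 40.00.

n(NaOH) = 0.496 × 30800/1000 = 15.28 mol
n(H2SO4) = 465.8 / 98.07 = 4.750 mol
n/ν → NaOH: 7.640, H2SO4: 4.750; H2SO4 is limiting.
NaOH consumed = (2/1) × 4.750 = 9.500 mol
NaOH remaining = 15.28 − 9.500 = 5.780 mol
mass = 5.780 × 40.00 = 231.2 g

231 g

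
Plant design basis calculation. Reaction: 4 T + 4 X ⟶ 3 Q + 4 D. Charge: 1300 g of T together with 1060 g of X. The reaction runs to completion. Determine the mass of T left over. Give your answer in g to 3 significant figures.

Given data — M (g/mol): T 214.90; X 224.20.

284 g

n(T) = 1300 / 214.90 = 6.049 mol
n(X) = 1060 / 224.20 = 4.728 mol
n/ν for T = 6.049/4 = 1.512
n/ν for X = 4.728/4 = 1.182
Smallest n/ν is X → limiting reagent.
T consumed = (4/4) × 4.728 = 4.728 mol
T remaining = 6.049 − 4.728 = 1.321 mol
mass = 1.321 × 214.90 = 283.9 g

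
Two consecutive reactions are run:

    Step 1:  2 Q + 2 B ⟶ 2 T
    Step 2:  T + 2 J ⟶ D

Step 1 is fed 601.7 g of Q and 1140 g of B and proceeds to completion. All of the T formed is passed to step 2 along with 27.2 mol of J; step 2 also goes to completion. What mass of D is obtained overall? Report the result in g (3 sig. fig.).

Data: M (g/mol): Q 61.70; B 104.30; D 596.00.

Step 1:
n(Q) = 601.7 / 61.70 = 9.752 mol
n(B) = 1140 / 104.30 = 10.93 mol
n/ν for Q = 9.752/2 = 4.876
n/ν for B = 10.93/2 = 5.465
Smallest n/ν is Q → limiting reagent.
n(T) produced = (2/2) × 9.752 = 9.752 mol
Step 2:
n(T) available = 9.752 mol
n(J) = 27.20 mol
n/ν for T = 9.752/1 = 9.752
n/ν for J = 27.20/2 = 13.60
Smallest n/ν is T → limiting reagent.
n(D) = (1/1) × 9.752 = 9.752 mol
mass = 9.752 × 596.00 = 5812 g

5810 g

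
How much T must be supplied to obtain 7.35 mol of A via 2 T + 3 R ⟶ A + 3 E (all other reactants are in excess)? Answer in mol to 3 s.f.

14.7 mol

n(A) = 7.350 mol
n(T) = (2/1) × 7.350 = 14.70 mol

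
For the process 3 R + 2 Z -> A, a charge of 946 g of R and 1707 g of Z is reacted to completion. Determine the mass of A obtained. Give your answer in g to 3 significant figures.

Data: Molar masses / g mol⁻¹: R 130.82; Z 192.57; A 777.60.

1870 g

n(R) = 946.0 / 130.82 = 7.231 mol
n(Z) = 1707 / 192.57 = 8.864 mol
n/ν → R: 2.410, Z: 4.432; R is limiting.
n(A) = (1/3) × 7.231 = 2.410 mol
mass = 2.410 × 777.60 = 1874 g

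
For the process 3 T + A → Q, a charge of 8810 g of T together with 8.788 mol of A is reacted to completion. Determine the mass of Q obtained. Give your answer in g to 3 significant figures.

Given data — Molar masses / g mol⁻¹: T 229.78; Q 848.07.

n(T) = 8810 / 229.78 = 38.34 mol
n(A) = 8.788 mol
n/ν for T = 38.34/3 = 12.78
n/ν for A = 8.788/1 = 8.788
Smallest n/ν is A → limiting reagent.
n(Q) = (1/1) × 8.788 = 8.788 mol
mass = 8.788 × 848.07 = 7453 g

7450 g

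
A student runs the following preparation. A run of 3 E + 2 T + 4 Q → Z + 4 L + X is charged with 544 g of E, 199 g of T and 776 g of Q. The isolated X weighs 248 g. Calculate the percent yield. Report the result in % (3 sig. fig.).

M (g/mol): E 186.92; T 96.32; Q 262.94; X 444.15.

n(E) = 544.0 / 186.92 = 2.910 mol
n(T) = 199.0 / 96.32 = 2.066 mol
n(Q) = 776.0 / 262.94 = 2.951 mol
n/ν → E: 0.9700, T: 1.033, Q: 0.7378; Q is limiting.
theoretical n(X) = (1/4) × 2.951 = 0.7378 mol → 327.7 g
% yield = 248 / 327.7 × 100 = 75.68 %

75.7 %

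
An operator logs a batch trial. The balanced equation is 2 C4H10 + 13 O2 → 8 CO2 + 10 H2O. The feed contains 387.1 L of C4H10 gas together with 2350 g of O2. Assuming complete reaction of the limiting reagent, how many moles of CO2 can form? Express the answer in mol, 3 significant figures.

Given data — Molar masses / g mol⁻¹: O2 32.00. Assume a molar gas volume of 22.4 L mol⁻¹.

n(C4H10) = 387.1 / 22.4 = 17.28 mol
n(O2) = 2350 / 32.00 = 73.44 mol
n/ν → C4H10: 8.640, O2: 5.649; O2 is limiting.
n(CO2) = (8/13) × 73.44 = 45.19 mol

45.2 mol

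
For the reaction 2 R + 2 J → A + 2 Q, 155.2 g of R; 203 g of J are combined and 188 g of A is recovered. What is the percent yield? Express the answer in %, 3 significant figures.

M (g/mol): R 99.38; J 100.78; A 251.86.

95.6 %

n(R) = 155.2 / 99.38 = 1.562 mol
n(J) = 203.0 / 100.78 = 2.014 mol
n/ν for R = 1.562/2 = 0.7810
n/ν for J = 2.014/2 = 1.007
Smallest n/ν is R → limiting reagent.
theoretical n(A) = (1/2) × 1.562 = 0.7810 mol → 196.7 g
% yield = 188 / 196.7 × 100 = 95.58 %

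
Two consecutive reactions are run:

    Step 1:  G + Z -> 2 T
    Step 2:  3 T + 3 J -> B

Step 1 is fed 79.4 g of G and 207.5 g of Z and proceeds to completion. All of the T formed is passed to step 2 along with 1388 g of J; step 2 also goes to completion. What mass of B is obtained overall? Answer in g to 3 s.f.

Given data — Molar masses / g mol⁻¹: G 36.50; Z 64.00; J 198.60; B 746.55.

1080 g

Step 1:
n(G) = 79.40 / 36.50 = 2.175 mol
n(Z) = 207.5 / 64.00 = 3.242 mol
n/ν for G = 2.175/1 = 2.175
n/ν for Z = 3.242/1 = 3.242
Smallest n/ν is G → limiting reagent.
n(T) produced = (2/1) × 2.175 = 4.350 mol
Step 2:
n(T) available = 4.350 mol
n(J) = 1388 / 198.60 = 6.989 mol
n/ν for T = 4.350/3 = 1.450
n/ν for J = 6.989/3 = 2.330
Smallest n/ν is T → limiting reagent.
n(B) = (1/3) × 4.350 = 1.450 mol
mass = 1.450 × 746.55 = 1082 g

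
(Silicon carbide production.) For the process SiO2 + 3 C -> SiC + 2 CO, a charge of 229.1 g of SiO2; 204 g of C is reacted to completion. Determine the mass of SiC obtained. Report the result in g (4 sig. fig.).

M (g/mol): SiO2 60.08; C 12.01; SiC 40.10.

152.9 g

n(SiO2) = 229.1 / 60.08 = 3.813 mol
n(C) = 204.0 / 12.01 = 16.99 mol
n/ν for SiO2 = 3.813/1 = 3.813
n/ν for C = 16.99/3 = 5.663
Smallest n/ν is SiO2 → limiting reagent.
n(SiC) = (1/1) × 3.813 = 3.813 mol
mass = 3.813 × 40.10 = 152.9 g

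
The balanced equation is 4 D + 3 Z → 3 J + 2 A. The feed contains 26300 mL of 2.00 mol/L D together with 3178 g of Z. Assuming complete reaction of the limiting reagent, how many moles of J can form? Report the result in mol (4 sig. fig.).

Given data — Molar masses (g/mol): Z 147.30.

21.58 mol

n(D) = 2.00 × 26300/1000 = 52.60 mol
n(Z) = 3178 / 147.30 = 21.58 mol
n/ν for D = 52.60/4 = 13.15
n/ν for Z = 21.58/3 = 7.193
Smallest n/ν is Z → limiting reagent.
n(J) = (3/3) × 21.58 = 21.58 mol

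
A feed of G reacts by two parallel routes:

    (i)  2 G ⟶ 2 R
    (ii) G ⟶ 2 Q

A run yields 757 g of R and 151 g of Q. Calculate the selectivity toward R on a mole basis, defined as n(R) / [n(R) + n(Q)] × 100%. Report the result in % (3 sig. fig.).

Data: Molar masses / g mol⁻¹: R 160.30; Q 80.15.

71.5 %

n(R) = 757 / 160.30 = 4.722 mol
n(Q) = 151 / 80.15 = 1.884 mol
selectivity = 4.722/(4.722+1.884) × 100 = 71.48 %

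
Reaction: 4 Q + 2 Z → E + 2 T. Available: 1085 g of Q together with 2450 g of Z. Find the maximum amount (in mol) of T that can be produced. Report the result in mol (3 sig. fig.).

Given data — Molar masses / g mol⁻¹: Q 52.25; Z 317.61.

7.71 mol

n(Q) = 1085 / 52.25 = 20.77 mol
n(Z) = 2450 / 317.61 = 7.714 mol
n/ν for Q = 20.77/4 = 5.193
n/ν for Z = 7.714/2 = 3.857
Smallest n/ν is Z → limiting reagent.
n(T) = (2/2) × 7.714 = 7.714 mol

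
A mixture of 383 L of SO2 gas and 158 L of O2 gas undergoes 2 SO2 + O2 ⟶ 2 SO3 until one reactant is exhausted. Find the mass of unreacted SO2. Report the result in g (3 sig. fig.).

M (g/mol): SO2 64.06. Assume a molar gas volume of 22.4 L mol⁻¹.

n(SO2) = 383.0 / 22.4 = 17.10 mol
n(O2) = 158.0 / 22.4 = 7.054 mol
n/ν for SO2 = 17.10/2 = 8.550
n/ν for O2 = 7.054/1 = 7.054
Smallest n/ν is O2 → limiting reagent.
SO2 consumed = (2/1) × 7.054 = 14.11 mol
SO2 remaining = 17.10 − 14.11 = 2.990 mol
mass = 2.990 × 64.06 = 191.5 g

192 g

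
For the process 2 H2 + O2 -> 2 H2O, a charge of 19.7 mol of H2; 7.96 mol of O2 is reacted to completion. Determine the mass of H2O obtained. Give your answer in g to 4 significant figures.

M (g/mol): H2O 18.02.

286.9 g

n(H2) = 19.70 mol
n(O2) = 7.960 mol
n/ν for H2 = 19.70/2 = 9.850
n/ν for O2 = 7.960/1 = 7.960
Smallest n/ν is O2 → limiting reagent.
n(H2O) = (2/1) × 7.960 = 15.92 mol
mass = 15.92 × 18.02 = 286.9 g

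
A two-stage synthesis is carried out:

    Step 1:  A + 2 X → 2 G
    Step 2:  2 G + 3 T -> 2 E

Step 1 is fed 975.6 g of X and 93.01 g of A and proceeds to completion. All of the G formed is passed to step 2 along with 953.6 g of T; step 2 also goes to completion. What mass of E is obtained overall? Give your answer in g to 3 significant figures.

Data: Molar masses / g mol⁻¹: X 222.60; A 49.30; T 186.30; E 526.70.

Step 1:
n(X) = 975.6 / 222.60 = 4.383 mol
n(A) = 93.01 / 49.30 = 1.887 mol
n/ν for X = 4.383/2 = 2.192
n/ν for A = 1.887/1 = 1.887
Smallest n/ν is A → limiting reagent.
n(G) produced = (2/1) × 1.887 = 3.774 mol
Step 2:
n(G) available = 3.774 mol
n(T) = 953.6 / 186.30 = 5.119 mol
n/ν for G = 3.774/2 = 1.887
n/ν for T = 5.119/3 = 1.706
Smallest n/ν is T → limiting reagent.
n(E) = (2/3) × 5.119 = 3.413 mol
mass = 3.413 × 526.70 = 1798 g

1800 g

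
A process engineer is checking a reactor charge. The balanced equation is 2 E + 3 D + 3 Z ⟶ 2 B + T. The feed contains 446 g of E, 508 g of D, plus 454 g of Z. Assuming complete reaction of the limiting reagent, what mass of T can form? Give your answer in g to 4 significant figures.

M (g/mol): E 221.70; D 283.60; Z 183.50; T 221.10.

n(E) = 446.0 / 221.70 = 2.012 mol
n(D) = 508.0 / 283.60 = 1.791 mol
n(Z) = 454.0 / 183.50 = 2.474 mol
n/ν for E = 2.012/2 = 1.006
n/ν for D = 1.791/3 = 0.5970
n/ν for Z = 2.474/3 = 0.8247
Smallest n/ν is D → limiting reagent.
n(T) = (1/3) × 1.791 = 0.5970 mol
mass = 0.5970 × 221.10 = 132.0 g

132.0 g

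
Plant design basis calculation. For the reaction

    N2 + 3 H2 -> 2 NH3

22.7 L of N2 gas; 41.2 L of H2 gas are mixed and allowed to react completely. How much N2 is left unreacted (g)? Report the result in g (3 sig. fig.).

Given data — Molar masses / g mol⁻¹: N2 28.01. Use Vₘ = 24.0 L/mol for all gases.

n(N2) = 22.70 / 24.0 = 0.9458 mol
n(H2) = 41.20 / 24.0 = 1.717 mol
n/ν for N2 = 0.9458/1 = 0.9458
n/ν for H2 = 1.717/3 = 0.5723
Smallest n/ν is H2 → limiting reagent.
N2 consumed = (1/3) × 1.717 = 0.5723 mol
N2 remaining = 0.9458 − 0.5723 = 0.3735 mol
mass = 0.3735 × 28.01 = 10.46 g

10.5 g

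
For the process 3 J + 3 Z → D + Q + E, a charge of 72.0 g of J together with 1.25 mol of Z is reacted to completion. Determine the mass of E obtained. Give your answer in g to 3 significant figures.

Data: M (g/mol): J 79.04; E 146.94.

n(J) = 72.00 / 79.04 = 0.9109 mol
n(Z) = 1.250 mol
n/ν for J = 0.9109/3 = 0.3036
n/ν for Z = 1.250/3 = 0.4167
Smallest n/ν is J → limiting reagent.
n(E) = (1/3) × 0.9109 = 0.3036 mol
mass = 0.3036 × 146.94 = 44.61 g

44.6 g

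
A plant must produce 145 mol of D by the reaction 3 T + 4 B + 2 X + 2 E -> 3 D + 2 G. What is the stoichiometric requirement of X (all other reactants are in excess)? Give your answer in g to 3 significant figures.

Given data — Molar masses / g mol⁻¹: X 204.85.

n(D) = 145.0 mol
n(X) = (2/3) × 145.0 = 96.67 mol
mass = 96.67 × 204.85 = 19800 g

19800 g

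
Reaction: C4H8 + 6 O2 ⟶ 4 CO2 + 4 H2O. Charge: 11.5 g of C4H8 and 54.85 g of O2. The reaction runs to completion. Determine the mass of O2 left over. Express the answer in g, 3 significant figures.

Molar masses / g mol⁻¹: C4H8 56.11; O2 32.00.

15.5 g

n(C4H8) = 11.50 / 56.11 = 0.2050 mol
n(O2) = 54.85 / 32.00 = 1.714 mol
n/ν for C4H8 = 0.2050/1 = 0.2050
n/ν for O2 = 1.714/6 = 0.2857
Smallest n/ν is C4H8 → limiting reagent.
O2 consumed = (6/1) × 0.2050 = 1.230 mol
O2 remaining = 1.714 − 1.230 = 0.4840 mol
mass = 0.4840 × 32.00 = 15.49 g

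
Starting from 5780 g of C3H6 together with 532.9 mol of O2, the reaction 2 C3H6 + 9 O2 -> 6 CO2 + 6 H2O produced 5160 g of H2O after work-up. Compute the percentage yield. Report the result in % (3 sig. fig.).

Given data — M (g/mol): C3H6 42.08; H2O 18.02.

n(C3H6) = 5780 / 42.08 = 137.4 mol
n(O2) = 532.9 mol
n/ν for C3H6 = 137.4/2 = 68.70
n/ν for O2 = 532.9/9 = 59.21
Smallest n/ν is O2 → limiting reagent.
theoretical n(H2O) = (6/9) × 532.9 = 355.3 mol → 6403 g
% yield = 5160 / 6403 × 100 = 80.59 %

80.6 %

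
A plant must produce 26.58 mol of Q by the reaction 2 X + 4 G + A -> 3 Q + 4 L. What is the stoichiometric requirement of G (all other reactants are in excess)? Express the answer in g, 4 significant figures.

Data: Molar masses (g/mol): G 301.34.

10680 g

n(Q) = 26.58 mol
n(G) = (4/3) × 26.58 = 35.44 mol
mass = 35.44 × 301.34 = 10680 g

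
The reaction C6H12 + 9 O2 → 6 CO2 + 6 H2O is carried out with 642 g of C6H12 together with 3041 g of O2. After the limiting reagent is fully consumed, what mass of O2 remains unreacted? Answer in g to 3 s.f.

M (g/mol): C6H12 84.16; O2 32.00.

844 g

n(C6H12) = 642.0 / 84.16 = 7.628 mol
n(O2) = 3041 / 32.00 = 95.03 mol
n/ν for C6H12 = 7.628/1 = 7.628
n/ν for O2 = 95.03/9 = 10.56
Smallest n/ν is C6H12 → limiting reagent.
O2 consumed = (9/1) × 7.628 = 68.65 mol
O2 remaining = 95.03 − 68.65 = 26.38 mol
mass = 26.38 × 32.00 = 844.2 g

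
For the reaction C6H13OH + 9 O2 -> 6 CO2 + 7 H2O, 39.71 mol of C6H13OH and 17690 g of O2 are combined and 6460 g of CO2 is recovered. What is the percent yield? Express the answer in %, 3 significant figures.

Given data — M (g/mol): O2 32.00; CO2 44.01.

n(C6H13OH) = 39.71 mol
n(O2) = 17690 / 32.00 = 552.8 mol
n/ν for C6H13OH = 39.71/1 = 39.71
n/ν for O2 = 552.8/9 = 61.42
Smallest n/ν is C6H13OH → limiting reagent.
theoretical n(CO2) = (6/1) × 39.71 = 238.3 mol → 10490 g
% yield = 6460 / 10490 × 100 = 61.58 %

61.6 %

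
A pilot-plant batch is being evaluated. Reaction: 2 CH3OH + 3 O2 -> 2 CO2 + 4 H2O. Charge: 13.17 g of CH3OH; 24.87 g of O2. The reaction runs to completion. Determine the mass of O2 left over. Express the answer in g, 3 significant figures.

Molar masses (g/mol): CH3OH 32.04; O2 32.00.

5.14 g

n(CH3OH) = 13.17 / 32.04 = 0.4110 mol
n(O2) = 24.87 / 32.00 = 0.7772 mol
n/ν for CH3OH = 0.4110/2 = 0.2055
n/ν for O2 = 0.7772/3 = 0.2591
Smallest n/ν is CH3OH → limiting reagent.
O2 consumed = (3/2) × 0.4110 = 0.6165 mol
O2 remaining = 0.7772 − 0.6165 = 0.1607 mol
mass = 0.1607 × 32.00 = 5.142 g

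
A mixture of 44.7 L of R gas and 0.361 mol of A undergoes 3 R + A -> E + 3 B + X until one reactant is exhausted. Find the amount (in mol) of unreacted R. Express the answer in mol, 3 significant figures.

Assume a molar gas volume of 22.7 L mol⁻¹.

n(R) = 44.70 / 22.7 = 1.969 mol
n(A) = 0.3610 mol
n/ν → R: 0.6563, A: 0.3610; A is limiting.
R consumed = (3/1) × 0.3610 = 1.083 mol
R remaining = 1.969 − 1.083 = 0.8860 mol

0.886 mol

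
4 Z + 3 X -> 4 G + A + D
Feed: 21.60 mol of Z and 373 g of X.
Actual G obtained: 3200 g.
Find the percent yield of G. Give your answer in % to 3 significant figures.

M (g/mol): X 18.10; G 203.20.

72.9 %

n(Z) = 21.60 mol
n(X) = 373.0 / 18.10 = 20.61 mol
n/ν for Z = 21.60/4 = 5.400
n/ν for X = 20.61/3 = 6.870
Smallest n/ν is Z → limiting reagent.
theoretical n(G) = (4/4) × 21.60 = 21.60 mol → 4389 g
% yield = 3200 / 4389 × 100 = 72.91 %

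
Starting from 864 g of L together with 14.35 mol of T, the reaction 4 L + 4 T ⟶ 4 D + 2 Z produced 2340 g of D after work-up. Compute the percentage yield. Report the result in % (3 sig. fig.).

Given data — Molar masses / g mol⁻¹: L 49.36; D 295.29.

n(L) = 864.0 / 49.36 = 17.50 mol
n(T) = 14.35 mol
n/ν → L: 4.375, T: 3.588; T is limiting.
theoretical n(D) = (4/4) × 14.35 = 14.35 mol → 4237 g
% yield = 2340 / 4237 × 100 = 55.23 %

55.2 %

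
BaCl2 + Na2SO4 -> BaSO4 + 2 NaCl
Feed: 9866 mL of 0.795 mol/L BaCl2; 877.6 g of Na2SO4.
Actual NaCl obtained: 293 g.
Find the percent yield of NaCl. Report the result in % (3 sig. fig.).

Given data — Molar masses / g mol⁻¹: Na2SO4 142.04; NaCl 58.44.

n(BaCl2) = 0.795 × 9866/1000 = 7.843 mol
n(Na2SO4) = 877.6 / 142.04 = 6.179 mol
n/ν for BaCl2 = 7.843/1 = 7.843
n/ν for Na2SO4 = 6.179/1 = 6.179
Smallest n/ν is Na2SO4 → limiting reagent.
theoretical n(NaCl) = (2/1) × 6.179 = 12.36 mol → 722.3 g
% yield = 293 / 722.3 × 100 = 40.56 %

40.6 %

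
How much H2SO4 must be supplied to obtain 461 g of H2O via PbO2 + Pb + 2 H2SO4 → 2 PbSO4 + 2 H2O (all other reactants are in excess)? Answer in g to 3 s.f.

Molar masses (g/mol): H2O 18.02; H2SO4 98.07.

n(H2O) = 461 / 18.02 = 25.58 mol
n(H2SO4) = (2/2) × 25.58 = 25.58 mol
mass = 25.58 × 98.07 = 2509 g

2510 g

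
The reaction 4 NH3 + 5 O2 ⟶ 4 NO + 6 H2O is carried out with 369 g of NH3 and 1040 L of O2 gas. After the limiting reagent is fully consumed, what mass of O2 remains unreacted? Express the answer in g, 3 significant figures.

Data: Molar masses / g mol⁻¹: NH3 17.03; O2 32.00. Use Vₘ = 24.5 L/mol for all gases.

492 g

n(NH3) = 369.0 / 17.03 = 21.67 mol
n(O2) = 1040 / 24.5 = 42.45 mol
n/ν for NH3 = 21.67/4 = 5.418
n/ν for O2 = 42.45/5 = 8.490
Smallest n/ν is NH3 → limiting reagent.
O2 consumed = (5/4) × 21.67 = 27.09 mol
O2 remaining = 42.45 − 27.09 = 15.36 mol
mass = 15.36 × 32.00 = 491.5 g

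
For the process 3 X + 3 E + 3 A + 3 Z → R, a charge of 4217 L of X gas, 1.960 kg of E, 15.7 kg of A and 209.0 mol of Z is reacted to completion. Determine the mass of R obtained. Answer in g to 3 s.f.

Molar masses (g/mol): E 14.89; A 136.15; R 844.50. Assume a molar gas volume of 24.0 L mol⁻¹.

n(X) = 4217 / 24.0 = 175.7 mol
n(E) = 1.960×1000 / 14.89 = 131.6 mol
n(A) = 15.70×1000 / 136.15 = 115.3 mol
n(Z) = 209.0 mol
n/ν for X = 175.7/3 = 58.57
n/ν for E = 131.6/3 = 43.87
n/ν for A = 115.3/3 = 38.43
n/ν for Z = 209.0/3 = 69.67
Smallest n/ν is A → limiting reagent.
n(R) = (1/3) × 115.3 = 38.43 mol
mass = 38.43 × 844.50 = 32450 g

32500 g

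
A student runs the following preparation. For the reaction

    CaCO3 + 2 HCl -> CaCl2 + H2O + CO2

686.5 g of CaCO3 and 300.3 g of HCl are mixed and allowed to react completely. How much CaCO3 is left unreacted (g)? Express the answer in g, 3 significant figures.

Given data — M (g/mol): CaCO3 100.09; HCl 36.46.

n(CaCO3) = 686.5 / 100.09 = 6.859 mol
n(HCl) = 300.3 / 36.46 = 8.236 mol
n/ν for CaCO3 = 6.859/1 = 6.859
n/ν for HCl = 8.236/2 = 4.118
Smallest n/ν is HCl → limiting reagent.
CaCO3 consumed = (1/2) × 8.236 = 4.118 mol
CaCO3 remaining = 6.859 − 4.118 = 2.741 mol
mass = 2.741 × 100.09 = 274.3 g

274 g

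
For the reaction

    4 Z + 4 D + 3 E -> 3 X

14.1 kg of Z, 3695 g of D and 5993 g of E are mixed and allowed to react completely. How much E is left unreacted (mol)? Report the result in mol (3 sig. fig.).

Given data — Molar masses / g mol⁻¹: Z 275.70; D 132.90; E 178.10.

n(Z) = 14.10×1000 / 275.70 = 51.14 mol
n(D) = 3695 / 132.90 = 27.80 mol
n(E) = 5993 / 178.10 = 33.65 mol
n/ν for Z = 51.14/4 = 12.79
n/ν for D = 27.80/4 = 6.950
n/ν for E = 33.65/3 = 11.22
Smallest n/ν is D → limiting reagent.
E consumed = (3/4) × 27.80 = 20.85 mol
E remaining = 33.65 − 20.85 = 12.80 mol

12.8 mol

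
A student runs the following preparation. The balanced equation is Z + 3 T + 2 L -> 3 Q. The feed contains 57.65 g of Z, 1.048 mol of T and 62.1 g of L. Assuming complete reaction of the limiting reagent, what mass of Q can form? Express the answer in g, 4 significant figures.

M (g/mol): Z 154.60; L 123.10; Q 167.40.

n(Z) = 57.65 / 154.60 = 0.3729 mol
n(T) = 1.048 mol
n(L) = 62.10 / 123.10 = 0.5045 mol
n/ν for Z = 0.3729/1 = 0.3729
n/ν for T = 1.048/3 = 0.3493
n/ν for L = 0.5045/2 = 0.2523
Smallest n/ν is L → limiting reagent.
n(Q) = (3/2) × 0.5045 = 0.7568 mol
mass = 0.7568 × 167.40 = 126.7 g

126.7 g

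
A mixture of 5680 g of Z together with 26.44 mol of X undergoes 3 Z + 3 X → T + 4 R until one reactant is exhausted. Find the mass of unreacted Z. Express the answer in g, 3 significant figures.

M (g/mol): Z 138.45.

n(Z) = 5680 / 138.45 = 41.03 mol
n(X) = 26.44 mol
n/ν for Z = 41.03/3 = 13.68
n/ν for X = 26.44/3 = 8.813
Smallest n/ν is X → limiting reagent.
Z consumed = (3/3) × 26.44 = 26.44 mol
Z remaining = 41.03 − 26.44 = 14.59 mol
mass = 14.59 × 138.45 = 2020 g

2020 g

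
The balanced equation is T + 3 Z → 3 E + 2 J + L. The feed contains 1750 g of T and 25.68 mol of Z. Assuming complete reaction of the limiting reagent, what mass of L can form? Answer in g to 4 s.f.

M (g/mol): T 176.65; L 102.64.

n(T) = 1750 / 176.65 = 9.907 mol
n(Z) = 25.68 mol
n/ν → T: 9.907, Z: 8.560; Z is limiting.
n(L) = (1/3) × 25.68 = 8.560 mol
mass = 8.560 × 102.64 = 878.6 g

878.6 g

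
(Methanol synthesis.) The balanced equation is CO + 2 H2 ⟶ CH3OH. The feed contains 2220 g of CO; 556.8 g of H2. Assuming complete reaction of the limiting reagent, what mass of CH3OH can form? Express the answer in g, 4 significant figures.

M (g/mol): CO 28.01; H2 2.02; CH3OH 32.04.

n(CO) = 2220 / 28.01 = 79.26 mol
n(H2) = 556.8 / 2.02 = 275.6 mol
n/ν for CO = 79.26/1 = 79.26
n/ν for H2 = 275.6/2 = 137.8
Smallest n/ν is CO → limiting reagent.
n(CH3OH) = (1/1) × 79.26 = 79.26 mol
mass = 79.26 × 32.04 = 2539 g

2539 g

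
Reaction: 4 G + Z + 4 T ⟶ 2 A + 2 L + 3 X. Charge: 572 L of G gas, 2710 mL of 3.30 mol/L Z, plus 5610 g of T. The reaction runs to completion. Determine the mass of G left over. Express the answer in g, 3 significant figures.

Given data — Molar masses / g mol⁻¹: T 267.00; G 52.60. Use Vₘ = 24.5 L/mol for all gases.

123 g

n(G) = 572.0 / 24.5 = 23.35 mol
n(Z) = 3.30 × 2710/1000 = 8.943 mol
n(T) = 5610 / 267.00 = 21.01 mol
n/ν for G = 23.35/4 = 5.838
n/ν for Z = 8.943/1 = 8.943
n/ν for T = 21.01/4 = 5.253
Smallest n/ν is T → limiting reagent.
G consumed = (4/4) × 21.01 = 21.01 mol
G remaining = 23.35 − 21.01 = 2.340 mol
mass = 2.340 × 52.60 = 123.1 g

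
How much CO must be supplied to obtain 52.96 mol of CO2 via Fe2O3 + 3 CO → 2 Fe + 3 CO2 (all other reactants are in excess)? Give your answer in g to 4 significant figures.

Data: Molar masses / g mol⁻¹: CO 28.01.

1483 g

n(CO2) = 52.96 mol
n(CO) = (3/3) × 52.96 = 52.96 mol
mass = 52.96 × 28.01 = 1483 g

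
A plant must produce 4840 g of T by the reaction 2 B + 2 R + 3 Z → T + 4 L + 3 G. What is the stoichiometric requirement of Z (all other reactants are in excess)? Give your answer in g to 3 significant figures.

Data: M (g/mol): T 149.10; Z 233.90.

n(T) = 4840 / 149.10 = 32.46 mol
n(Z) = (3/1) × 32.46 = 97.38 mol
mass = 97.38 × 233.90 = 22780 g

22800 g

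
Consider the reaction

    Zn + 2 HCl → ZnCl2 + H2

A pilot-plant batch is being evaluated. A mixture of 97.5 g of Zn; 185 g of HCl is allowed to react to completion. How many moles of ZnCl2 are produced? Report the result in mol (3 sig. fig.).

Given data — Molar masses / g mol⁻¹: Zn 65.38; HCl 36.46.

n(Zn) = 97.50 / 65.38 = 1.491 mol
n(HCl) = 185.0 / 36.46 = 5.074 mol
n/ν → Zn: 1.491, HCl: 2.537; Zn is limiting.
n(ZnCl2) = (1/1) × 1.491 = 1.491 mol

1.49 mol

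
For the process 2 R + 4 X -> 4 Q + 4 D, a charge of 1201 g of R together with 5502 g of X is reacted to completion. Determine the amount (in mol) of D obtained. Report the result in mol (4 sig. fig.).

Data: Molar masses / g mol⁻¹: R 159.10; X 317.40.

15.10 mol

n(R) = 1201 / 159.10 = 7.549 mol
n(X) = 5502 / 317.40 = 17.33 mol
n/ν → R: 3.775, X: 4.333; R is limiting.
n(D) = (4/2) × 7.549 = 15.10 mol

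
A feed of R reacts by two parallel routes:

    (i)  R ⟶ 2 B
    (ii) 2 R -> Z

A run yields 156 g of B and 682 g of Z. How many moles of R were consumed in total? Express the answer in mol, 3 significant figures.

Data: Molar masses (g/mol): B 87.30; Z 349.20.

n(B) = 156 / 87.30 = 1.787 mol
n(Z) = 682 / 349.20 = 1.953 mol
n(R) via (i) = (1/2)×1.787 = 0.8935 mol
n(R) via (ii) = (2/1)×1.953 = 3.906 mol
total n(R) = 0.8935 + 3.906 = 4.800 mol

4.80 mol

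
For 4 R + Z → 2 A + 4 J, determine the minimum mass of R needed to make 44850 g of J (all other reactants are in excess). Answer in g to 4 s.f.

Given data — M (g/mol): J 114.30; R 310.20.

n(J) = 44850 / 114.30 = 392.4 mol
n(R) = (4/4) × 392.4 = 392.4 mol
mass = 392.4 × 310.20 = 121700 g

121700 g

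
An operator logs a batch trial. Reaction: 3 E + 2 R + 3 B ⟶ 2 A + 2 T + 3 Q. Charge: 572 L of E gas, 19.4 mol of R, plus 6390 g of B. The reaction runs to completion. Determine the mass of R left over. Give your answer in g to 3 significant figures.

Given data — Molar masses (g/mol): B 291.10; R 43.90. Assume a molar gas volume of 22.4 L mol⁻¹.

n(E) = 572.0 / 22.4 = 25.54 mol
n(R) = 19.40 mol
n(B) = 6390 / 291.10 = 21.95 mol
n/ν → E: 8.513, R: 9.700, B: 7.317; B is limiting.
R consumed = (2/3) × 21.95 = 14.63 mol
R remaining = 19.40 − 14.63 = 4.770 mol
mass = 4.770 × 43.90 = 209.4 g

209 g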